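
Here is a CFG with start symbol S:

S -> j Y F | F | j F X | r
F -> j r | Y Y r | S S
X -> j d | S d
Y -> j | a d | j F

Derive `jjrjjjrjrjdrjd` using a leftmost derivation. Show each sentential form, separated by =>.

S => jFX => jSSX => jjFXSX => jjSSXSX => jjrSXSX => jjrjYFXSX => jjrjjFFXSX => jjrjjjrFXSX => jjrjjjrjrXSX => jjrjjjrjrjdSX => jjrjjjrjrjdrX => jjrjjjrjrjdrjd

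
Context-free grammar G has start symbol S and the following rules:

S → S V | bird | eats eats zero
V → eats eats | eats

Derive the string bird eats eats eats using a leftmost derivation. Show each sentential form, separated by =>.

S => S V   [S → S V]
S V => S V V   [S → S V]
S V V => S V V V   [S → S V]
S V V V => bird V V V   [S → bird]
bird V V V => bird eats V V   [V → eats]
bird eats V V => bird eats eats V   [V → eats]
bird eats eats V => bird eats eats eats   [V → eats]

S => S V => S V V => S V V V => bird V V V => bird eats V V => bird eats eats V => bird eats eats eats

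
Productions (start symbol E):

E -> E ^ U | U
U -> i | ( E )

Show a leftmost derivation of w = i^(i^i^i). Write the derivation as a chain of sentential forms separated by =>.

E => E^U => U^U => i^U => i^(E) => i^(E^U) => i^(E^U^U) => i^(U^U^U) => i^(i^U^U) => i^(i^i^U) => i^(i^i^i)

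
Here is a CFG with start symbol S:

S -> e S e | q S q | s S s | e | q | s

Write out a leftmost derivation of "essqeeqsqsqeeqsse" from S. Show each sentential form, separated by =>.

S=>eSe=>esSse=>essSsse=>essqSqsse=>essqeSeqsse=>essqeeSeeqsse=>essqeeqSqeeqsse=>essqeeqsSsqeeqsse=>essqeeqsqsqeeqsse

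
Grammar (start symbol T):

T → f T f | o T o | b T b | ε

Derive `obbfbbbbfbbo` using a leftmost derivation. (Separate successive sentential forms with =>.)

T => oTo   [T → o T o]
oTo => obTbo   [T → b T b]
obTbo => obbTbbo   [T → b T b]
obbTbbo => obbfTfbbo   [T → f T f]
obbfTfbbo => obbfbTbfbbo   [T → b T b]
obbfbTbfbbo => obbfbbTbbfbbo   [T → b T b]
obbfbbTbbfbbo => obbfbbbbfbbo   [T → ε]

T=>oTo=>obTbo=>obbTbbo=>obbfTfbbo=>obbfbTbfbbo=>obbfbbTbbfbbo=>obbfbbbbfbbo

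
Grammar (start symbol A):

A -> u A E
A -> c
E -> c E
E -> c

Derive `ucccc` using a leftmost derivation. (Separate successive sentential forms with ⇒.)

A ⇒ uAE ⇒ ucE ⇒ uccE ⇒ ucccE ⇒ ucccc

A ⇒ uAE   [A -> u A E]
uAE ⇒ ucE   [A -> c]
ucE ⇒ uccE   [E -> c E]
uccE ⇒ ucccE   [E -> c E]
ucccE ⇒ ucccc   [E -> c]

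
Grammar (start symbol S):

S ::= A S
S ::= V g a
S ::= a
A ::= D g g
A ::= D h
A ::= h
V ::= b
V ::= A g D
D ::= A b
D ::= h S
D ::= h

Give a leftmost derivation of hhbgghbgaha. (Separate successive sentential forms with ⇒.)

S ⇒ AS ⇒ DggS ⇒ AbggS ⇒ DhbggS ⇒ hhbggS ⇒ hhbggAS ⇒ hhbggDhS ⇒ hhbgghShS ⇒ hhbgghVgahS ⇒ hhbgghbgahS ⇒ hhbgghbgaha

S ⇒ AS   [S ::= A S]
AS ⇒ DggS   [A ::= D g g]
DggS ⇒ AbggS   [D ::= A b]
AbggS ⇒ DhbggS   [A ::= D h]
DhbggS ⇒ hhbggS   [D ::= h]
hhbggS ⇒ hhbggAS   [S ::= A S]
hhbggAS ⇒ hhbggDhS   [A ::= D h]
hhbggDhS ⇒ hhbgghShS   [D ::= h S]
hhbgghShS ⇒ hhbgghVgahS   [S ::= V g a]
hhbgghVgahS ⇒ hhbgghbgahS   [V ::= b]
hhbgghbgahS ⇒ hhbgghbgaha   [S ::= a]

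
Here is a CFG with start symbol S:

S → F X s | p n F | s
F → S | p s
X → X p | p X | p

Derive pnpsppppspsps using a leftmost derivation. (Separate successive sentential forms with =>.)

S => FXs => SXs => FXsXs => SXsXs => FXsXsXs => SXsXsXs => pnFXsXsXs => pnpsXsXsXs => pnpspXsXsXs => pnpsppXsXsXs => pnpspppXsXsXs => pnpsppppsXsXs => pnpsppppspsXs => pnpsppppspsps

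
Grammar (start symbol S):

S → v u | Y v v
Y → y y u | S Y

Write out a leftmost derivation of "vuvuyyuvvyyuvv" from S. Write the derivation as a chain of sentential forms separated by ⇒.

S ⇒ Yvv   [S → Y v v]
Yvv ⇒ SYvv   [Y → S Y]
SYvv ⇒ YvvYvv   [S → Y v v]
YvvYvv ⇒ SYvvYvv   [Y → S Y]
SYvvYvv ⇒ vuYvvYvv   [S → v u]
vuYvvYvv ⇒ vuSYvvYvv   [Y → S Y]
vuSYvvYvv ⇒ vuvuYvvYvv   [S → v u]
vuvuYvvYvv ⇒ vuvuyyuvvYvv   [Y → y y u]
vuvuyyuvvYvv ⇒ vuvuyyuvvyyuvv   [Y → y y u]

S ⇒ Yvv ⇒ SYvv ⇒ YvvYvv ⇒ SYvvYvv ⇒ vuYvvYvv ⇒ vuSYvvYvv ⇒ vuvuYvvYvv ⇒ vuvuyyuvvYvv ⇒ vuvuyyuvvyyuvv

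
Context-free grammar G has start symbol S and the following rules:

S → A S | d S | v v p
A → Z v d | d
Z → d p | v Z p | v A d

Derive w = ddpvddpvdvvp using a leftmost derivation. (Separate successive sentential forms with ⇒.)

S ⇒ dS   [S → d S]
dS ⇒ dAS   [S → A S]
dAS ⇒ dZvdS   [A → Z v d]
dZvdS ⇒ ddpvdS   [Z → d p]
ddpvdS ⇒ ddpvdAS   [S → A S]
ddpvdAS ⇒ ddpvdZvdS   [A → Z v d]
ddpvdZvdS ⇒ ddpvddpvdS   [Z → d p]
ddpvddpvdS ⇒ ddpvddpvdvvp   [S → v v p]

S⇒dS⇒dAS⇒dZvdS⇒ddpvdS⇒ddpvdAS⇒ddpvdZvdS⇒ddpvddpvdS⇒ddpvddpvdvvp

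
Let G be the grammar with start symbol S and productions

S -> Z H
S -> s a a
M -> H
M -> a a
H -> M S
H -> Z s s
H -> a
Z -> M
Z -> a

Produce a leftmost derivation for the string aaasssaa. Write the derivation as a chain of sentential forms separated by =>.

S=>ZH=>MH=>aaH=>aaMS=>aaHS=>aaZssS=>aaassS=>aaasssaa

S => ZH   [S -> Z H]
ZH => MH   [Z -> M]
MH => aaH   [M -> a a]
aaH => aaMS   [H -> M S]
aaMS => aaHS   [M -> H]
aaHS => aaZssS   [H -> Z s s]
aaZssS => aaassS   [Z -> a]
aaassS => aaasssaa   [S -> s a a]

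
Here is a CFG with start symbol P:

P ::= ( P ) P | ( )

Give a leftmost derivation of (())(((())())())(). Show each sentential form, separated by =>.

P => (P)P => (())P => (())(P)P => (())((P)P)P => (())(((P)P)P)P => (())(((())P)P)P => (())(((())())P)P => (())(((())())())P => (())(((())())())()

P => (P)P   [P ::= ( P ) P]
(P)P => (())P   [P ::= ( )]
(())P => (())(P)P   [P ::= ( P ) P]
(())(P)P => (())((P)P)P   [P ::= ( P ) P]
(())((P)P)P => (())(((P)P)P)P   [P ::= ( P ) P]
(())(((P)P)P)P => (())(((())P)P)P   [P ::= ( )]
(())(((())P)P)P => (())(((())())P)P   [P ::= ( )]
(())(((())())P)P => (())(((())())())P   [P ::= ( )]
(())(((())())())P => (())(((())())())()   [P ::= ( )]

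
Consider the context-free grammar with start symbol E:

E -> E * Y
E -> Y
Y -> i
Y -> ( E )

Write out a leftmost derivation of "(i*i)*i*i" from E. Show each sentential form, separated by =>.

E => E*Y   [E -> E * Y]
E*Y => E*Y*Y   [E -> E * Y]
E*Y*Y => Y*Y*Y   [E -> Y]
Y*Y*Y => (E)*Y*Y   [Y -> ( E )]
(E)*Y*Y => (E*Y)*Y*Y   [E -> E * Y]
(E*Y)*Y*Y => (Y*Y)*Y*Y   [E -> Y]
(Y*Y)*Y*Y => (i*Y)*Y*Y   [Y -> i]
(i*Y)*Y*Y => (i*i)*Y*Y   [Y -> i]
(i*i)*Y*Y => (i*i)*i*Y   [Y -> i]
(i*i)*i*Y => (i*i)*i*i   [Y -> i]

E=>E*Y=>E*Y*Y=>Y*Y*Y=>(E)*Y*Y=>(E*Y)*Y*Y=>(Y*Y)*Y*Y=>(i*Y)*Y*Y=>(i*i)*Y*Y=>(i*i)*i*Y=>(i*i)*i*i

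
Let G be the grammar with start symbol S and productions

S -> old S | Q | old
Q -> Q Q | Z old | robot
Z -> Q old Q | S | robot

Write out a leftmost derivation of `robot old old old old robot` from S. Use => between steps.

S => Q => Q Q => Z old Q => robot old Q => robot old Q Q => robot old Z old Q => robot old S old Q => robot old old S old Q => robot old old old old Q => robot old old old old robot

S => Q   [S -> Q]
Q => Q Q   [Q -> Q Q]
Q Q => Z old Q   [Q -> Z old]
Z old Q => robot old Q   [Z -> robot]
robot old Q => robot old Q Q   [Q -> Q Q]
robot old Q Q => robot old Z old Q   [Q -> Z old]
robot old Z old Q => robot old S old Q   [Z -> S]
robot old S old Q => robot old old S old Q   [S -> old S]
robot old old S old Q => robot old old old old Q   [S -> old]
robot old old old old Q => robot old old old old robot   [Q -> robot]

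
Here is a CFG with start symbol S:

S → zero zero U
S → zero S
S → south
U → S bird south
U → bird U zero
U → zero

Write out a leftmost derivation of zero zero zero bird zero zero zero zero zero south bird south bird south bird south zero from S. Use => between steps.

S => zero S => zero zero zero U => zero zero zero bird U zero => zero zero zero bird S bird south zero => zero zero zero bird zero zero U bird south zero => zero zero zero bird zero zero S bird south bird south zero => zero zero zero bird zero zero zero zero U bird south bird south zero => zero zero zero bird zero zero zero zero S bird south bird south bird south zero => zero zero zero bird zero zero zero zero zero S bird south bird south bird south zero => zero zero zero bird zero zero zero zero zero south bird south bird south bird south zero

S => zero S   [S → zero S]
zero S => zero zero zero U   [S → zero zero U]
zero zero zero U => zero zero zero bird U zero   [U → bird U zero]
zero zero zero bird U zero => zero zero zero bird S bird south zero   [U → S bird south]
zero zero zero bird S bird south zero => zero zero zero bird zero zero U bird south zero   [S → zero zero U]
zero zero zero bird zero zero U bird south zero => zero zero zero bird zero zero S bird south bird south zero   [U → S bird south]
zero zero zero bird zero zero S bird south bird south zero => zero zero zero bird zero zero zero zero U bird south bird south zero   [S → zero zero U]
zero zero zero bird zero zero zero zero U bird south bird south zero => zero zero zero bird zero zero zero zero S bird south bird south bird south zero   [U → S bird south]
zero zero zero bird zero zero zero zero S bird south bird south bird south zero => zero zero zero bird zero zero zero zero zero S bird south bird south bird south zero   [S → zero S]
zero zero zero bird zero zero zero zero zero S bird south bird south bird south zero => zero zero zero bird zero zero zero zero zero south bird south bird south bird south zero   [S → south]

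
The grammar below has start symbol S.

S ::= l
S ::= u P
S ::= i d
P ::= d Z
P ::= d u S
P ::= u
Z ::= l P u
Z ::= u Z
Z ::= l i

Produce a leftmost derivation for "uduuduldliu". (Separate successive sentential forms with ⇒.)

S ⇒ uP   [S ::= u P]
uP ⇒ uduS   [P ::= d u S]
uduS ⇒ uduuP   [S ::= u P]
uduuP ⇒ uduudZ   [P ::= d Z]
uduudZ ⇒ uduuduZ   [Z ::= u Z]
uduuduZ ⇒ uduudulPu   [Z ::= l P u]
uduudulPu ⇒ uduuduldZu   [P ::= d Z]
uduuduldZu ⇒ uduuduldliu   [Z ::= l i]

S ⇒ uP ⇒ uduS ⇒ uduuP ⇒ uduudZ ⇒ uduuduZ ⇒ uduudulPu ⇒ uduuduldZu ⇒ uduuduldliu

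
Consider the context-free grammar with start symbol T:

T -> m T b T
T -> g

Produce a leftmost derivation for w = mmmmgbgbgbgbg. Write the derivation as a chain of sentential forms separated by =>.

T => mTbT   [T -> m T b T]
mTbT => mmTbTbT   [T -> m T b T]
mmTbTbT => mmmTbTbTbT   [T -> m T b T]
mmmTbTbTbT => mmmmTbTbTbTbT   [T -> m T b T]
mmmmTbTbTbTbT => mmmmgbTbTbTbT   [T -> g]
mmmmgbTbTbTbT => mmmmgbgbTbTbT   [T -> g]
mmmmgbgbTbTbT => mmmmgbgbgbTbT   [T -> g]
mmmmgbgbgbTbT => mmmmgbgbgbgbT   [T -> g]
mmmmgbgbgbgbT => mmmmgbgbgbgbg   [T -> g]

T => mTbT => mmTbTbT => mmmTbTbTbT => mmmmTbTbTbTbT => mmmmgbTbTbTbT => mmmmgbgbTbTbT => mmmmgbgbgbTbT => mmmmgbgbgbgbT => mmmmgbgbgbgbg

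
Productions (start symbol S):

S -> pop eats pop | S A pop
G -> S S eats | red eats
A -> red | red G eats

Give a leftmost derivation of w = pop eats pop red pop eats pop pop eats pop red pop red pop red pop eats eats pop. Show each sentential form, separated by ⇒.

S ⇒ S A pop ⇒ pop eats pop A pop ⇒ pop eats pop red G eats pop ⇒ pop eats pop red S S eats eats pop ⇒ pop eats pop red pop eats pop S eats eats pop ⇒ pop eats pop red pop eats pop S A pop eats eats pop ⇒ pop eats pop red pop eats pop S A pop A pop eats eats pop ⇒ pop eats pop red pop eats pop S A pop A pop A pop eats eats pop ⇒ pop eats pop red pop eats pop pop eats pop A pop A pop A pop eats eats pop ⇒ pop eats pop red pop eats pop pop eats pop red pop A pop A pop eats eats pop ⇒ pop eats pop red pop eats pop pop eats pop red pop red pop A pop eats eats pop ⇒ pop eats pop red pop eats pop pop eats pop red pop red pop red pop eats eats pop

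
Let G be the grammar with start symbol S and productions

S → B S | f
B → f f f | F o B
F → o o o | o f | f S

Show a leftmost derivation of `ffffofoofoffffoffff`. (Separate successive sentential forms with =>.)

S => BS   [S → B S]
BS => fffS   [B → f f f]
fffS => fffBS   [S → B S]
fffBS => fffFoBS   [B → F o B]
fffFoBS => ffffSoBS   [F → f S]
ffffSoBS => ffffBSoBS   [S → B S]
ffffBSoBS => ffffFoBSoBS   [B → F o B]
ffffFoBSoBS => ffffofoBSoBS   [F → o f]
ffffofoBSoBS => ffffofoFoBSoBS   [B → F o B]
ffffofoFoBSoBS => ffffofoofoBSoBS   [F → o f]
ffffofoofoBSoBS => ffffofoofofffSoBS   [B → f f f]
ffffofoofofffSoBS => ffffofoofoffffoBS   [S → f]
ffffofoofoffffoBS => ffffofoofoffffofffS   [B → f f f]
ffffofoofoffffofffS => ffffofoofoffffoffff   [S → f]

S=>BS=>fffS=>fffBS=>fffFoBS=>ffffSoBS=>ffffBSoBS=>ffffFoBSoBS=>ffffofoBSoBS=>ffffofoFoBSoBS=>ffffofoofoBSoBS=>ffffofoofofffSoBS=>ffffofoofoffffoBS=>ffffofoofoffffofffS=>ffffofoofoffffoffff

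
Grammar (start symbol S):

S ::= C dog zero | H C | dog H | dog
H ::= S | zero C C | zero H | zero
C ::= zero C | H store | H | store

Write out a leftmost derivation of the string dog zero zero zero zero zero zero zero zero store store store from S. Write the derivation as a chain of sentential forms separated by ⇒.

S ⇒ dog H   [S ::= dog H]
dog H ⇒ dog zero H   [H ::= zero H]
dog zero H ⇒ dog zero zero H   [H ::= zero H]
dog zero zero H ⇒ dog zero zero zero C C   [H ::= zero C C]
dog zero zero zero C C ⇒ dog zero zero zero H store C   [C ::= H store]
dog zero zero zero H store C ⇒ dog zero zero zero zero H store C   [H ::= zero H]
dog zero zero zero zero H store C ⇒ dog zero zero zero zero S store C   [H ::= S]
dog zero zero zero zero S store C ⇒ dog zero zero zero zero H C store C   [S ::= H C]
dog zero zero zero zero H C store C ⇒ dog zero zero zero zero zero H C store C   [H ::= zero H]
dog zero zero zero zero zero H C store C ⇒ dog zero zero zero zero zero zero H C store C   [H ::= zero H]
dog zero zero zero zero zero zero H C store C ⇒ dog zero zero zero zero zero zero zero H C store C   [H ::= zero H]
dog zero zero zero zero zero zero zero H C store C ⇒ dog zero zero zero zero zero zero zero zero C store C   [H ::= zero]
dog zero zero zero zero zero zero zero zero C store C ⇒ dog zero zero zero zero zero zero zero zero store store C   [C ::= store]
dog zero zero zero zero zero zero zero zero store store C ⇒ dog zero zero zero zero zero zero zero zero store store store   [C ::= store]

S ⇒ dog H ⇒ dog zero H ⇒ dog zero zero H ⇒ dog zero zero zero C C ⇒ dog zero zero zero H store C ⇒ dog zero zero zero zero H store C ⇒ dog zero zero zero zero S store C ⇒ dog zero zero zero zero H C store C ⇒ dog zero zero zero zero zero H C store C ⇒ dog zero zero zero zero zero zero H C store C ⇒ dog zero zero zero zero zero zero zero H C store C ⇒ dog zero zero zero zero zero zero zero zero C store C ⇒ dog zero zero zero zero zero zero zero zero store store C ⇒ dog zero zero zero zero zero zero zero zero store store store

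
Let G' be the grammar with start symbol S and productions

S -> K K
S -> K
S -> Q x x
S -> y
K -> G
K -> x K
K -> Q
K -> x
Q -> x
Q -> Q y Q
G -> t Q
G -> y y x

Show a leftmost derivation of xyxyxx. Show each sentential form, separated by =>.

S=>KK=>QK=>QyQK=>QyQyQK=>xyQyQK=>xyxyQK=>xyxyxK=>xyxyxx

S => KK   [S -> K K]
KK => QK   [K -> Q]
QK => QyQK   [Q -> Q y Q]
QyQK => QyQyQK   [Q -> Q y Q]
QyQyQK => xyQyQK   [Q -> x]
xyQyQK => xyxyQK   [Q -> x]
xyxyQK => xyxyxK   [Q -> x]
xyxyxK => xyxyxx   [K -> x]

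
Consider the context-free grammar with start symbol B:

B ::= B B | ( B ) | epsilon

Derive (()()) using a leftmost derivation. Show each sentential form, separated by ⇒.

B ⇒ (B)   [B ::= ( B )]
(B) ⇒ (BB)   [B ::= B B]
(BB) ⇒ (BBB)   [B ::= B B]
(BBB) ⇒ ((B)BB)   [B ::= ( B )]
((B)BB) ⇒ (()BB)   [B ::= epsilon]
(()BB) ⇒ (()B)   [B ::= epsilon]
(()B) ⇒ (()(B))   [B ::= ( B )]
(()(B)) ⇒ (()())   [B ::= epsilon]

B ⇒ (B) ⇒ (BB) ⇒ (BBB) ⇒ ((B)BB) ⇒ (()BB) ⇒ (()B) ⇒ (()(B)) ⇒ (()())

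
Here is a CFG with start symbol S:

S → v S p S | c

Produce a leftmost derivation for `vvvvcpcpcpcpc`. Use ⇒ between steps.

S⇒vSpS⇒vvSpSpS⇒vvvSpSpSpS⇒vvvvSpSpSpSpS⇒vvvvcpSpSpSpS⇒vvvvcpcpSpSpS⇒vvvvcpcpcpSpS⇒vvvvcpcpcpcpS⇒vvvvcpcpcpcpc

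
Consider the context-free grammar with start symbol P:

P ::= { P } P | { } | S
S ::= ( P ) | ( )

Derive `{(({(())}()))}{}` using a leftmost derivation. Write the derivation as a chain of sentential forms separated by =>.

P => {P}P   [P ::= { P } P]
{P}P => {S}P   [P ::= S]
{S}P => {(P)}P   [S ::= ( P )]
{(P)}P => {(S)}P   [P ::= S]
{(S)}P => {((P))}P   [S ::= ( P )]
{((P))}P => {(({P}P))}P   [P ::= { P } P]
{(({P}P))}P => {(({S}P))}P   [P ::= S]
{(({S}P))}P => {(({(P)}P))}P   [S ::= ( P )]
{(({(P)}P))}P => {(({(S)}P))}P   [P ::= S]
{(({(S)}P))}P => {(({(())}P))}P   [S ::= ( )]
{(({(())}P))}P => {(({(())}S))}P   [P ::= S]
{(({(())}S))}P => {(({(())}()))}P   [S ::= ( )]
{(({(())}()))}P => {(({(())}()))}{}   [P ::= { }]

P => {P}P => {S}P => {(P)}P => {(S)}P => {((P))}P => {(({P}P))}P => {(({S}P))}P => {(({(P)}P))}P => {(({(S)}P))}P => {(({(())}P))}P => {(({(())}S))}P => {(({(())}()))}P => {(({(())}()))}{}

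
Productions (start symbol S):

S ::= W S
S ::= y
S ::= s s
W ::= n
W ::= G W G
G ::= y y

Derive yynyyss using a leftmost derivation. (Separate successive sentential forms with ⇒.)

S ⇒ WS   [S ::= W S]
WS ⇒ GWGS   [W ::= G W G]
GWGS ⇒ yyWGS   [G ::= y y]
yyWGS ⇒ yynGS   [W ::= n]
yynGS ⇒ yynyyS   [G ::= y y]
yynyyS ⇒ yynyyss   [S ::= s s]

S⇒WS⇒GWGS⇒yyWGS⇒yynGS⇒yynyyS⇒yynyyss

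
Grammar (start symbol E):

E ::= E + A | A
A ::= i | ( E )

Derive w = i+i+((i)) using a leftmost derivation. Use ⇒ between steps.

E ⇒ E+A   [E ::= E + A]
E+A ⇒ E+A+A   [E ::= E + A]
E+A+A ⇒ A+A+A   [E ::= A]
A+A+A ⇒ i+A+A   [A ::= i]
i+A+A ⇒ i+i+A   [A ::= i]
i+i+A ⇒ i+i+(E)   [A ::= ( E )]
i+i+(E) ⇒ i+i+(A)   [E ::= A]
i+i+(A) ⇒ i+i+((E))   [A ::= ( E )]
i+i+((E)) ⇒ i+i+((A))   [E ::= A]
i+i+((A)) ⇒ i+i+((i))   [A ::= i]

E ⇒ E+A ⇒ E+A+A ⇒ A+A+A ⇒ i+A+A ⇒ i+i+A ⇒ i+i+(E) ⇒ i+i+(A) ⇒ i+i+((E)) ⇒ i+i+((A)) ⇒ i+i+((i))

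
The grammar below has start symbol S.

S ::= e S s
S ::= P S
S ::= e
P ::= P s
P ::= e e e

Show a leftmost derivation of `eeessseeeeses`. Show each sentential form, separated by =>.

S=>PS=>PsS=>PssS=>PsssS=>eeesssS=>eeessseSs=>eeesssePSs=>eeesssePsSs=>eeessseeeesSs=>eeessseeeeses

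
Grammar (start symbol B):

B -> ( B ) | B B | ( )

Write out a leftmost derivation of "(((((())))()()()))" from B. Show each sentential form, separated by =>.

B => (B)   [B -> ( B )]
(B) => ((B))   [B -> ( B )]
((B)) => ((BB))   [B -> B B]
((BB)) => ((BBB))   [B -> B B]
((BBB)) => ((BBBB))   [B -> B B]
((BBBB)) => (((B)BBB))   [B -> ( B )]
(((B)BBB)) => ((((B))BBB))   [B -> ( B )]
((((B))BBB)) => (((((B)))BBB))   [B -> ( B )]
(((((B)))BBB)) => (((((())))BBB))   [B -> ( )]
(((((())))BBB)) => (((((())))()BB))   [B -> ( )]
(((((())))()BB)) => (((((())))()()B))   [B -> ( )]
(((((())))()()B)) => (((((())))()()()))   [B -> ( )]

B=>(B)=>((B))=>((BB))=>((BBB))=>((BBBB))=>(((B)BBB))=>((((B))BBB))=>(((((B)))BBB))=>(((((())))BBB))=>(((((())))()BB))=>(((((())))()()B))=>(((((())))()()()))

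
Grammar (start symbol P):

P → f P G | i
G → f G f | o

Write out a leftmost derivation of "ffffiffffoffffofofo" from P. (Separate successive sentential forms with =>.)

P => fPG => ffPGG => fffPGGG => ffffPGGGG => ffffiGGGG => ffffifGfGGG => ffffiffGffGGG => ffffifffGfffGGG => ffffiffffGffffGGG => ffffiffffoffffGGG => ffffiffffoffffoGG => ffffiffffoffffofGfG => ffffiffffoffffofofG => ffffiffffoffffofofo

P => fPG   [P → f P G]
fPG => ffPGG   [P → f P G]
ffPGG => fffPGGG   [P → f P G]
fffPGGG => ffffPGGGG   [P → f P G]
ffffPGGGG => ffffiGGGG   [P → i]
ffffiGGGG => ffffifGfGGG   [G → f G f]
ffffifGfGGG => ffffiffGffGGG   [G → f G f]
ffffiffGffGGG => ffffifffGfffGGG   [G → f G f]
ffffifffGfffGGG => ffffiffffGffffGGG   [G → f G f]
ffffiffffGffffGGG => ffffiffffoffffGGG   [G → o]
ffffiffffoffffGGG => ffffiffffoffffoGG   [G → o]
ffffiffffoffffoGG => ffffiffffoffffofGfG   [G → f G f]
ffffiffffoffffofGfG => ffffiffffoffffofofG   [G → o]
ffffiffffoffffofofG => ffffiffffoffffofofo   [G → o]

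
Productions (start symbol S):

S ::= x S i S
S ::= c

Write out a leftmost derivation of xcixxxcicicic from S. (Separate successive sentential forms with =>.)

S => xSiS   [S ::= x S i S]
xSiS => xciS   [S ::= c]
xciS => xcixSiS   [S ::= x S i S]
xcixSiS => xcixxSiSiS   [S ::= x S i S]
xcixxSiSiS => xcixxxSiSiSiS   [S ::= x S i S]
xcixxxSiSiSiS => xcixxxciSiSiS   [S ::= c]
xcixxxciSiSiS => xcixxxciciSiS   [S ::= c]
xcixxxciciSiS => xcixxxciciciS   [S ::= c]
xcixxxciciciS => xcixxxcicicic   [S ::= c]

S => xSiS => xciS => xcixSiS => xcixxSiSiS => xcixxxSiSiSiS => xcixxxciSiSiS => xcixxxciciSiS => xcixxxciciciS => xcixxxcicicic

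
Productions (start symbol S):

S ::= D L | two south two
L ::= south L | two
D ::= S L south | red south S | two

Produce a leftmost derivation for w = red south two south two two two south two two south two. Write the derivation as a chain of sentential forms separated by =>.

S => D L => S L south L => D L L south L => S L south L L south L => D L L south L L south L => red south S L L south L L south L => red south two south two L L south L L south L => red south two south two two L south L L south L => red south two south two two two south L L south L => red south two south two two two south two L south L => red south two south two two two south two two south L => red south two south two two two south two two south two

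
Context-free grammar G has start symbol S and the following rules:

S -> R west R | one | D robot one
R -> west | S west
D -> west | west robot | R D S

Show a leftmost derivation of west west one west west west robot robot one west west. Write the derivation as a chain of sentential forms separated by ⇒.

S ⇒ R west R ⇒ west west R ⇒ west west S west ⇒ west west R west R west ⇒ west west S west west R west ⇒ west west one west west R west ⇒ west west one west west S west west ⇒ west west one west west D robot one west west ⇒ west west one west west west robot robot one west west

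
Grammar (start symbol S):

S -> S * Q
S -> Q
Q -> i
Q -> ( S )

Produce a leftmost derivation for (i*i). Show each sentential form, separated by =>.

S => Q   [S -> Q]
Q => (S)   [Q -> ( S )]
(S) => (S*Q)   [S -> S * Q]
(S*Q) => (Q*Q)   [S -> Q]
(Q*Q) => (i*Q)   [Q -> i]
(i*Q) => (i*i)   [Q -> i]

S => Q => (S) => (S*Q) => (Q*Q) => (i*Q) => (i*i)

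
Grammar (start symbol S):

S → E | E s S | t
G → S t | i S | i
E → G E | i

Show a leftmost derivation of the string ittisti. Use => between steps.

S => E   [S → E]
E => GE   [E → G E]
GE => iSE   [G → i S]
iSE => iEsSE   [S → E s S]
iEsSE => iGEsSE   [E → G E]
iGEsSE => iStEsSE   [G → S t]
iStEsSE => ittEsSE   [S → t]
ittEsSE => ittisSE   [E → i]
ittisSE => ittistE   [S → t]
ittistE => ittisti   [E → i]

S => E => GE => iSE => iEsSE => iGEsSE => iStEsSE => ittEsSE => ittisSE => ittistE => ittisti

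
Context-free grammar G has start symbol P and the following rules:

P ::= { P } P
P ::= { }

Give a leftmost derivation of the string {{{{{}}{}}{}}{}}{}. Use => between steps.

P => {P}P   [P ::= { P } P]
{P}P => {{P}P}P   [P ::= { P } P]
{{P}P}P => {{{P}P}P}P   [P ::= { P } P]
{{{P}P}P}P => {{{{P}P}P}P}P   [P ::= { P } P]
{{{{P}P}P}P}P => {{{{{}}P}P}P}P   [P ::= { }]
{{{{{}}P}P}P}P => {{{{{}}{}}P}P}P   [P ::= { }]
{{{{{}}{}}P}P}P => {{{{{}}{}}{}}P}P   [P ::= { }]
{{{{{}}{}}{}}P}P => {{{{{}}{}}{}}{}}P   [P ::= { }]
{{{{{}}{}}{}}{}}P => {{{{{}}{}}{}}{}}{}   [P ::= { }]

P => {P}P => {{P}P}P => {{{P}P}P}P => {{{{P}P}P}P}P => {{{{{}}P}P}P}P => {{{{{}}{}}P}P}P => {{{{{}}{}}{}}P}P => {{{{{}}{}}{}}{}}P => {{{{{}}{}}{}}{}}{}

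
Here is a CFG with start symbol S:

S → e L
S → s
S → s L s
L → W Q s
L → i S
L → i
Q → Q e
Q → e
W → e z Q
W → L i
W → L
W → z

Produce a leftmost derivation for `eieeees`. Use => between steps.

S=>eL=>eWQs=>eLQs=>eiQs=>eiQes=>eiQees=>eiQeees=>eieeees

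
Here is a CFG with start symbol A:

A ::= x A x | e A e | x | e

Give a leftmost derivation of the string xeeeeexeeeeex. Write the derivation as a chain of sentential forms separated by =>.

A=>xAx=>xeAex=>xeeAeex=>xeeeAeeex=>xeeeeAeeeex=>xeeeeeAeeeeex=>xeeeeexeeeeex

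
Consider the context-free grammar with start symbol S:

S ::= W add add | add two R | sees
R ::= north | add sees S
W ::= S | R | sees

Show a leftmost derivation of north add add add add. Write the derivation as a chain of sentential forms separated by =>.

S => W add add => S add add => W add add add add => R add add add add => north add add add add

S => W add add   [S ::= W add add]
W add add => S add add   [W ::= S]
S add add => W add add add add   [S ::= W add add]
W add add add add => R add add add add   [W ::= R]
R add add add add => north add add add add   [R ::= north]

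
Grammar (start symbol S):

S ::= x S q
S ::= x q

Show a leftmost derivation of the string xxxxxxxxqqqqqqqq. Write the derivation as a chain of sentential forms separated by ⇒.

S ⇒ xSq ⇒ xxSqq ⇒ xxxSqqq ⇒ xxxxSqqqq ⇒ xxxxxSqqqqq ⇒ xxxxxxSqqqqqq ⇒ xxxxxxxSqqqqqqq ⇒ xxxxxxxxqqqqqqqq

S ⇒ xSq   [S ::= x S q]
xSq ⇒ xxSqq   [S ::= x S q]
xxSqq ⇒ xxxSqqq   [S ::= x S q]
xxxSqqq ⇒ xxxxSqqqq   [S ::= x S q]
xxxxSqqqq ⇒ xxxxxSqqqqq   [S ::= x S q]
xxxxxSqqqqq ⇒ xxxxxxSqqqqqq   [S ::= x S q]
xxxxxxSqqqqqq ⇒ xxxxxxxSqqqqqqq   [S ::= x S q]
xxxxxxxSqqqqqqq ⇒ xxxxxxxxqqqqqqqq   [S ::= x q]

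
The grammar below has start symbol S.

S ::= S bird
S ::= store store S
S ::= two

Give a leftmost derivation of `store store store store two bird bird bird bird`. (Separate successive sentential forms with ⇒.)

S ⇒ S bird   [S ::= S bird]
S bird ⇒ store store S bird   [S ::= store store S]
store store S bird ⇒ store store S bird bird   [S ::= S bird]
store store S bird bird ⇒ store store S bird bird bird   [S ::= S bird]
store store S bird bird bird ⇒ store store S bird bird bird bird   [S ::= S bird]
store store S bird bird bird bird ⇒ store store store store S bird bird bird bird   [S ::= store store S]
store store store store S bird bird bird bird ⇒ store store store store two bird bird bird bird   [S ::= two]

S ⇒ S bird ⇒ store store S bird ⇒ store store S bird bird ⇒ store store S bird bird bird ⇒ store store S bird bird bird bird ⇒ store store store store S bird bird bird bird ⇒ store store store store two bird bird bird bird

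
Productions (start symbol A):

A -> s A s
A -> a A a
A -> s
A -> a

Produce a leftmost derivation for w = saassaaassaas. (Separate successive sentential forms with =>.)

A=>sAs=>saAas=>saaAaas=>saasAsaas=>saassAssaas=>saassaAassaas=>saassaaassaas

A => sAs   [A -> s A s]
sAs => saAas   [A -> a A a]
saAas => saaAaas   [A -> a A a]
saaAaas => saasAsaas   [A -> s A s]
saasAsaas => saassAssaas   [A -> s A s]
saassAssaas => saassaAassaas   [A -> a A a]
saassaAassaas => saassaaassaas   [A -> a]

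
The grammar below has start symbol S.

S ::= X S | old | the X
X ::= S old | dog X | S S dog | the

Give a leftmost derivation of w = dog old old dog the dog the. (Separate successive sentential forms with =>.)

S => X S => dog X S => dog S S dog S => dog old S dog S => dog old old dog S => dog old old dog the X => dog old old dog the dog X => dog old old dog the dog the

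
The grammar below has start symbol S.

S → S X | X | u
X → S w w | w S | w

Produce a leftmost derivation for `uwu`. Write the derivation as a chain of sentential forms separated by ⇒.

S ⇒ SX   [S → S X]
SX ⇒ uX   [S → u]
uX ⇒ uwS   [X → w S]
uwS ⇒ uwu   [S → u]

S ⇒ SX ⇒ uX ⇒ uwS ⇒ uwu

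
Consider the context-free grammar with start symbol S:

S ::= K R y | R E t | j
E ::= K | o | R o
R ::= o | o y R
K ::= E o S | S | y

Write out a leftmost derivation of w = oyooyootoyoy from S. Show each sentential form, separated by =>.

S => KRy   [S ::= K R y]
KRy => SRy   [K ::= S]
SRy => REtRy   [S ::= R E t]
REtRy => oyREtRy   [R ::= o y R]
oyREtRy => oyoEtRy   [R ::= o]
oyoEtRy => oyoRotRy   [E ::= R o]
oyoRotRy => oyooyRotRy   [R ::= o y R]
oyooyRotRy => oyooyootRy   [R ::= o]
oyooyootRy => oyooyootoyRy   [R ::= o y R]
oyooyootoyRy => oyooyootoyoy   [R ::= o]

S => KRy => SRy => REtRy => oyREtRy => oyoEtRy => oyoRotRy => oyooyRotRy => oyooyootRy => oyooyootoyRy => oyooyootoyoy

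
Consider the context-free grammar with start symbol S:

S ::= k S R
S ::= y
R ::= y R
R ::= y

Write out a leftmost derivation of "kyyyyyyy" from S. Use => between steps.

S => kSR   [S ::= k S R]
kSR => kyR   [S ::= y]
kyR => kyyR   [R ::= y R]
kyyR => kyyyR   [R ::= y R]
kyyyR => kyyyyR   [R ::= y R]
kyyyyR => kyyyyyR   [R ::= y R]
kyyyyyR => kyyyyyyR   [R ::= y R]
kyyyyyyR => kyyyyyyy   [R ::= y]

S => kSR => kyR => kyyR => kyyyR => kyyyyR => kyyyyyR => kyyyyyyR => kyyyyyyy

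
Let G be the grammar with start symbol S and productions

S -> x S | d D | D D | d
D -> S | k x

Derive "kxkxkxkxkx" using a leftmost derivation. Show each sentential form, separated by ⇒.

S ⇒ DD ⇒ SD ⇒ DDD ⇒ kxDD ⇒ kxSD ⇒ kxDDD ⇒ kxSDD ⇒ kxDDDD ⇒ kxkxDDD ⇒ kxkxkxDD ⇒ kxkxkxkxD ⇒ kxkxkxkxkx

S ⇒ DD   [S -> D D]
DD ⇒ SD   [D -> S]
SD ⇒ DDD   [S -> D D]
DDD ⇒ kxDD   [D -> k x]
kxDD ⇒ kxSD   [D -> S]
kxSD ⇒ kxDDD   [S -> D D]
kxDDD ⇒ kxSDD   [D -> S]
kxSDD ⇒ kxDDDD   [S -> D D]
kxDDDD ⇒ kxkxDDD   [D -> k x]
kxkxDDD ⇒ kxkxkxDD   [D -> k x]
kxkxkxDD ⇒ kxkxkxkxD   [D -> k x]
kxkxkxkxD ⇒ kxkxkxkxkx   [D -> k x]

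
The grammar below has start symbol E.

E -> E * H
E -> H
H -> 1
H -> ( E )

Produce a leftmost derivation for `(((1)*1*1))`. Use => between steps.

E=>H=>(E)=>(H)=>((E))=>((E*H))=>((E*H*H))=>((H*H*H))=>(((E)*H*H))=>(((H)*H*H))=>(((1)*H*H))=>(((1)*1*H))=>(((1)*1*1))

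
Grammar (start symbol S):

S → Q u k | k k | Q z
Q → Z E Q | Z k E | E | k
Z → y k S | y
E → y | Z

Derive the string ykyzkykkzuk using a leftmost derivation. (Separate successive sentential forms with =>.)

S => Quk   [S → Q u k]
Quk => ZkEuk   [Q → Z k E]
ZkEuk => ykSkEuk   [Z → y k S]
ykSkEuk => ykQzkEuk   [S → Q z]
ykQzkEuk => ykEzkEuk   [Q → E]
ykEzkEuk => ykyzkEuk   [E → y]
ykyzkEuk => ykyzkZuk   [E → Z]
ykyzkZuk => ykyzkykSuk   [Z → y k S]
ykyzkykSuk => ykyzkykQzuk   [S → Q z]
ykyzkykQzuk => ykyzkykkzuk   [Q → k]

S => Quk => ZkEuk => ykSkEuk => ykQzkEuk => ykEzkEuk => ykyzkEuk => ykyzkZuk => ykyzkykSuk => ykyzkykQzuk => ykyzkykkzuk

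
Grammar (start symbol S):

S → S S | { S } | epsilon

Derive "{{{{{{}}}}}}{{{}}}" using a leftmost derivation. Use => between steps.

S=>SS=>{S}S=>{{S}}S=>{{{S}}}S=>{{{{S}}}}S=>{{{{{S}}}}}S=>{{{{{{S}}}}}}S=>{{{{{{}}}}}}S=>{{{{{{}}}}}}{S}=>{{{{{{}}}}}}{{S}}=>{{{{{{}}}}}}{{{S}}}=>{{{{{{}}}}}}{{{}}}

S => SS   [S → S S]
SS => {S}S   [S → { S }]
{S}S => {{S}}S   [S → { S }]
{{S}}S => {{{S}}}S   [S → { S }]
{{{S}}}S => {{{{S}}}}S   [S → { S }]
{{{{S}}}}S => {{{{{S}}}}}S   [S → { S }]
{{{{{S}}}}}S => {{{{{{S}}}}}}S   [S → { S }]
{{{{{{S}}}}}}S => {{{{{{}}}}}}S   [S → epsilon]
{{{{{{}}}}}}S => {{{{{{}}}}}}{S}   [S → { S }]
{{{{{{}}}}}}{S} => {{{{{{}}}}}}{{S}}   [S → { S }]
{{{{{{}}}}}}{{S}} => {{{{{{}}}}}}{{{S}}}   [S → { S }]
{{{{{{}}}}}}{{{S}}} => {{{{{{}}}}}}{{{}}}   [S → epsilon]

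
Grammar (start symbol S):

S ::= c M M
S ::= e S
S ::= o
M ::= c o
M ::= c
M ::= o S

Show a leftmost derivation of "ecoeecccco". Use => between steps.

S=>eS=>ecMM=>ecoSM=>ecoeSM=>ecoeeSM=>ecoeecMMM=>ecoeeccMM=>ecoeecccM=>ecoeecccco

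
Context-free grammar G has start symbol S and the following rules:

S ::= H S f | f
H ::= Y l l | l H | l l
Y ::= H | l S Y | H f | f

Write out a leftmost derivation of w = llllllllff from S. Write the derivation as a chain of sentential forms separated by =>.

S => HSf   [S ::= H S f]
HSf => YllSf   [H ::= Y l l]
YllSf => HllSf   [Y ::= H]
HllSf => YllllSf   [H ::= Y l l]
YllllSf => HllllSf   [Y ::= H]
HllllSf => lHllllSf   [H ::= l H]
lHllllSf => llHllllSf   [H ::= l H]
llHllllSf => llllllllSf   [H ::= l l]
llllllllSf => llllllllff   [S ::= f]

S => HSf => YllSf => HllSf => YllllSf => HllllSf => lHllllSf => llHllllSf => llllllllSf => llllllllff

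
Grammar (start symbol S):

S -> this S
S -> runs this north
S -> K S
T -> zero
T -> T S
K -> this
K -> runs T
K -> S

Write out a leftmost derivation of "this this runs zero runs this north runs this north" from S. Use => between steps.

S => K S => S S => this S S => this this S S => this this K S S => this this runs T S S => this this runs zero S S => this this runs zero runs this north S => this this runs zero runs this north runs this north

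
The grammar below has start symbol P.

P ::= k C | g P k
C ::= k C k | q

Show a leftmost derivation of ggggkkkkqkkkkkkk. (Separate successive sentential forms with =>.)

P=>gPk=>ggPkk=>gggPkkk=>ggggPkkkk=>ggggkCkkkk=>ggggkkCkkkkk=>ggggkkkCkkkkkk=>ggggkkkkCkkkkkkk=>ggggkkkkqkkkkkkk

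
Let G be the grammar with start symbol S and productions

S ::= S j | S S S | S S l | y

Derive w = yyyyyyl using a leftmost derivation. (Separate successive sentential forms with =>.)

S => SSl   [S ::= S S l]
SSl => SSSSl   [S ::= S S S]
SSSSl => SSSSSSl   [S ::= S S S]
SSSSSSl => ySSSSSl   [S ::= y]
ySSSSSl => yySSSSl   [S ::= y]
yySSSSl => yyySSSl   [S ::= y]
yyySSSl => yyyySSl   [S ::= y]
yyyySSl => yyyyySl   [S ::= y]
yyyyySl => yyyyyyl   [S ::= y]

S=>SSl=>SSSSl=>SSSSSSl=>ySSSSSl=>yySSSSl=>yyySSSl=>yyyySSl=>yyyyySl=>yyyyyyl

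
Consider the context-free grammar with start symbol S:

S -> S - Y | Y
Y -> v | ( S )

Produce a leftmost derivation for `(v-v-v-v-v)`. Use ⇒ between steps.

S ⇒ Y ⇒ (S) ⇒ (S-Y) ⇒ (S-Y-Y) ⇒ (S-Y-Y-Y) ⇒ (S-Y-Y-Y-Y) ⇒ (Y-Y-Y-Y-Y) ⇒ (v-Y-Y-Y-Y) ⇒ (v-v-Y-Y-Y) ⇒ (v-v-v-Y-Y) ⇒ (v-v-v-v-Y) ⇒ (v-v-v-v-v)

S ⇒ Y   [S -> Y]
Y ⇒ (S)   [Y -> ( S )]
(S) ⇒ (S-Y)   [S -> S - Y]
(S-Y) ⇒ (S-Y-Y)   [S -> S - Y]
(S-Y-Y) ⇒ (S-Y-Y-Y)   [S -> S - Y]
(S-Y-Y-Y) ⇒ (S-Y-Y-Y-Y)   [S -> S - Y]
(S-Y-Y-Y-Y) ⇒ (Y-Y-Y-Y-Y)   [S -> Y]
(Y-Y-Y-Y-Y) ⇒ (v-Y-Y-Y-Y)   [Y -> v]
(v-Y-Y-Y-Y) ⇒ (v-v-Y-Y-Y)   [Y -> v]
(v-v-Y-Y-Y) ⇒ (v-v-v-Y-Y)   [Y -> v]
(v-v-v-Y-Y) ⇒ (v-v-v-v-Y)   [Y -> v]
(v-v-v-v-Y) ⇒ (v-v-v-v-v)   [Y -> v]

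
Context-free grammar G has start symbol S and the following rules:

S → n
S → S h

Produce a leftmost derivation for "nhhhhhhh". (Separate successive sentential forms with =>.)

S=>Sh=>Shh=>Shhh=>Shhhh=>Shhhhh=>Shhhhhh=>Shhhhhhh=>nhhhhhhh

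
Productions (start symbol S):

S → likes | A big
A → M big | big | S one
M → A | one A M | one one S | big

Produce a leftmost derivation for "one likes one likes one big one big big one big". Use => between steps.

S => A big => S one big => A big one big => M big big one big => one A M big big one big => one S one M big big one big => one likes one M big big one big => one likes one A big big one big => one likes one S one big big one big => one likes one A big one big big one big => one likes one S one big one big big one big => one likes one likes one big one big big one big

S => A big   [S → A big]
A big => S one big   [A → S one]
S one big => A big one big   [S → A big]
A big one big => M big big one big   [A → M big]
M big big one big => one A M big big one big   [M → one A M]
one A M big big one big => one S one M big big one big   [A → S one]
one S one M big big one big => one likes one M big big one big   [S → likes]
one likes one M big big one big => one likes one A big big one big   [M → A]
one likes one A big big one big => one likes one S one big big one big   [A → S one]
one likes one S one big big one big => one likes one A big one big big one big   [S → A big]
one likes one A big one big big one big => one likes one S one big one big big one big   [A → S one]
one likes one S one big one big big one big => one likes one likes one big one big big one big   [S → likes]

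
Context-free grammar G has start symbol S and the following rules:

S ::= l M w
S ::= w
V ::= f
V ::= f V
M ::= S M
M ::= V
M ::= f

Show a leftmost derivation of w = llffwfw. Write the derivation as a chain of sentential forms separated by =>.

S => lMw => lSMw => llMwMw => llVwMw => llfVwMw => llffwMw => llffwVw => llffwfw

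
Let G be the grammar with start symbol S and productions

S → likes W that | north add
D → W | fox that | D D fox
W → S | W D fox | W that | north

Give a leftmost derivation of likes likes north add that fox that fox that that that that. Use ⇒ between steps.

S ⇒ likes W that   [S → likes W that]
likes W that ⇒ likes W that that   [W → W that]
likes W that that ⇒ likes W that that that   [W → W that]
likes W that that that ⇒ likes S that that that   [W → S]
likes S that that that ⇒ likes likes W that that that that   [S → likes W that]
likes likes W that that that that ⇒ likes likes W D fox that that that that   [W → W D fox]
likes likes W D fox that that that that ⇒ likes likes W that D fox that that that that   [W → W that]
likes likes W that D fox that that that that ⇒ likes likes S that D fox that that that that   [W → S]
likes likes S that D fox that that that that ⇒ likes likes north add that D fox that that that that   [S → north add]
likes likes north add that D fox that that that that ⇒ likes likes north add that fox that fox that that that that   [D → fox that]

S ⇒ likes W that ⇒ likes W that that ⇒ likes W that that that ⇒ likes S that that that ⇒ likes likes W that that that that ⇒ likes likes W D fox that that that that ⇒ likes likes W that D fox that that that that ⇒ likes likes S that D fox that that that that ⇒ likes likes north add that D fox that that that that ⇒ likes likes north add that fox that fox that that that that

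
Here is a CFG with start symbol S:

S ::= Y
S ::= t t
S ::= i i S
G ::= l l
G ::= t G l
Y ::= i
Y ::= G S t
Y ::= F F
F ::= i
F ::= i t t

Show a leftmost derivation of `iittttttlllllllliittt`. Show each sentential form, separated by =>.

S => iiS => iiY => iiGSt => iitGlSt => iittGllSt => iitttGlllSt => iittttGllllSt => iitttttGlllllSt => iittttttGllllllSt => iittttttllllllllSt => iittttttlllllllliiSt => iittttttlllllllliittt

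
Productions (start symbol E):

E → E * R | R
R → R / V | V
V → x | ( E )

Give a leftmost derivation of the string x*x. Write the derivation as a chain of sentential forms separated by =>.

E => E*R => R*R => V*R => x*R => x*V => x*x

E => E*R   [E → E * R]
E*R => R*R   [E → R]
R*R => V*R   [R → V]
V*R => x*R   [V → x]
x*R => x*V   [R → V]
x*V => x*x   [V → x]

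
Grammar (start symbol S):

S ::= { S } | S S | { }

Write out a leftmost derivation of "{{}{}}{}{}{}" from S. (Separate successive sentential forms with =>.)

S=>SS=>SSS=>SSSS=>{S}SSS=>{SS}SSS=>{{}S}SSS=>{{}{}}SSS=>{{}{}}{}SS=>{{}{}}{}{}S=>{{}{}}{}{}{}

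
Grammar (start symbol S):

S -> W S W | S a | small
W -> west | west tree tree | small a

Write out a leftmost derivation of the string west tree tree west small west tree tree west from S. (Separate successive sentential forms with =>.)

S => W S W => west tree tree S W => west tree tree W S W W => west tree tree west S W W => west tree tree west small W W => west tree tree west small west tree tree W => west tree tree west small west tree tree west

S => W S W   [S -> W S W]
W S W => west tree tree S W   [W -> west tree tree]
west tree tree S W => west tree tree W S W W   [S -> W S W]
west tree tree W S W W => west tree tree west S W W   [W -> west]
west tree tree west S W W => west tree tree west small W W   [S -> small]
west tree tree west small W W => west tree tree west small west tree tree W   [W -> west tree tree]
west tree tree west small west tree tree W => west tree tree west small west tree tree west   [W -> west]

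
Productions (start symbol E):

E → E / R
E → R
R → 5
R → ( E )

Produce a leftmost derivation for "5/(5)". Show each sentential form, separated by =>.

E => E/R => R/R => 5/R => 5/(E) => 5/(R) => 5/(5)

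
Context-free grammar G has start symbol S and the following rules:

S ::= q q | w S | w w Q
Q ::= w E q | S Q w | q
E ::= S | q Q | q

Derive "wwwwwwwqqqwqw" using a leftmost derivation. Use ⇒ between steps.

S⇒wS⇒wwS⇒wwwwQ⇒wwwwSQw⇒wwwwwwQQw⇒wwwwwwSQwQw⇒wwwwwwwSQwQw⇒wwwwwwwqqQwQw⇒wwwwwwwqqqwQw⇒wwwwwwwqqqwqw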